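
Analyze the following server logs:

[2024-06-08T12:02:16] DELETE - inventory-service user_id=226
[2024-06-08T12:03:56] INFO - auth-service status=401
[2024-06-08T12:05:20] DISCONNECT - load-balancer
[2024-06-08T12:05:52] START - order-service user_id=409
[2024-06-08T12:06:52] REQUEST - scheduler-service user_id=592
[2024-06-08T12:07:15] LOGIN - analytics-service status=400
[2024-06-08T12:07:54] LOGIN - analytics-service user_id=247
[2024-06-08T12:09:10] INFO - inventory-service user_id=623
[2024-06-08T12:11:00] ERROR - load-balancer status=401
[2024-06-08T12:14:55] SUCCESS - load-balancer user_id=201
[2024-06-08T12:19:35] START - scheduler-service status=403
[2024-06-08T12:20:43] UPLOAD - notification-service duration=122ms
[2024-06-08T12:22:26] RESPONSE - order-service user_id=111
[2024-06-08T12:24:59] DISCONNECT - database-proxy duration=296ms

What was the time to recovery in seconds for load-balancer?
235

To calculate recovery time:

1. Find ERROR event for load-balancer: 2024-06-08T12:11:00
2. Find next SUCCESS event for load-balancer: 2024-06-08T12:14:55
3. Recovery time: 2024-06-08T12:14:55 - 2024-06-08T12:11:00 = 235 seconds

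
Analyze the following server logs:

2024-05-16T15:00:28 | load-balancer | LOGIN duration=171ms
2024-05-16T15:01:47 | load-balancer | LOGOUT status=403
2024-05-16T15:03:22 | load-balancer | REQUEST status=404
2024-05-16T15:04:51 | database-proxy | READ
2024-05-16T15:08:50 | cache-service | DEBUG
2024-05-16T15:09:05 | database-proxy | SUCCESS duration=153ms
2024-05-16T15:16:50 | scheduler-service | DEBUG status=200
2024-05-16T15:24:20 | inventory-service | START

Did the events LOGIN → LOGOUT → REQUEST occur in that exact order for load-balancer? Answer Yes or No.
Yes

To verify sequence order:

1. Find all events in sequence LOGIN → LOGOUT → REQUEST for load-balancer
2. Extract their timestamps
3. Check if timestamps are in ascending order
4. Result: Yes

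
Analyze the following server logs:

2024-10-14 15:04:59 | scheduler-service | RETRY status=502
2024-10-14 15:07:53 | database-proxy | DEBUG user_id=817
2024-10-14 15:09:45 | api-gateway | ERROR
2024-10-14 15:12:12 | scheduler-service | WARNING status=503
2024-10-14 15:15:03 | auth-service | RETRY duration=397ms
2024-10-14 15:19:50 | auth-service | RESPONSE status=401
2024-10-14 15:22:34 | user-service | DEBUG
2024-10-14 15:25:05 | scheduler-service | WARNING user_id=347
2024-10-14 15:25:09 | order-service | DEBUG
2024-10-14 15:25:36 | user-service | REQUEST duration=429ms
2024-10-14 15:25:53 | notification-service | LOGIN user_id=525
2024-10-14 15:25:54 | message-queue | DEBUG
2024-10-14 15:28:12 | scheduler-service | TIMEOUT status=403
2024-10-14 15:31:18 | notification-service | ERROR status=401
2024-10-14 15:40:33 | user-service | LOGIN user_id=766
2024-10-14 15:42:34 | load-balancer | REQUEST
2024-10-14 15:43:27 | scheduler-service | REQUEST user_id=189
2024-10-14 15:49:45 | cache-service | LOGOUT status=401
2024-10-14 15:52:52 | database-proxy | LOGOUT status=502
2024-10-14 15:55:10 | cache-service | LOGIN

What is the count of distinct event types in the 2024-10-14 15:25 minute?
4

To count unique event types:

1. Filter events in the minute starting at 2024-10-14 15:25
2. Extract event types from matching entries
3. Count unique types: 4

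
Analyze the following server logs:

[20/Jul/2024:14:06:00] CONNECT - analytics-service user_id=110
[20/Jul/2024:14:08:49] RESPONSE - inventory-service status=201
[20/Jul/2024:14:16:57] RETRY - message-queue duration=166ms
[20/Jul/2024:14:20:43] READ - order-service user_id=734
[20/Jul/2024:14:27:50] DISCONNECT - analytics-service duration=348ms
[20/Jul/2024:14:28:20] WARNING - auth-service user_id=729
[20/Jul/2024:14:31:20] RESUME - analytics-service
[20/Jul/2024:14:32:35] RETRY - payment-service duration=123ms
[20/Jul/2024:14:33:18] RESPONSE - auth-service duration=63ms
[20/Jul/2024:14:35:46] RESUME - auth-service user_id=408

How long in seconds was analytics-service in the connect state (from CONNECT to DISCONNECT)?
1310

To calculate state duration:

1. Find CONNECT event for analytics-service: 20/Jul/2024:14:06:00
2. Find DISCONNECT event for analytics-service: 20/Jul/2024:14:27:50
3. Calculate duration: 20/Jul/2024:14:27:50 - 20/Jul/2024:14:06:00 = 1310 seconds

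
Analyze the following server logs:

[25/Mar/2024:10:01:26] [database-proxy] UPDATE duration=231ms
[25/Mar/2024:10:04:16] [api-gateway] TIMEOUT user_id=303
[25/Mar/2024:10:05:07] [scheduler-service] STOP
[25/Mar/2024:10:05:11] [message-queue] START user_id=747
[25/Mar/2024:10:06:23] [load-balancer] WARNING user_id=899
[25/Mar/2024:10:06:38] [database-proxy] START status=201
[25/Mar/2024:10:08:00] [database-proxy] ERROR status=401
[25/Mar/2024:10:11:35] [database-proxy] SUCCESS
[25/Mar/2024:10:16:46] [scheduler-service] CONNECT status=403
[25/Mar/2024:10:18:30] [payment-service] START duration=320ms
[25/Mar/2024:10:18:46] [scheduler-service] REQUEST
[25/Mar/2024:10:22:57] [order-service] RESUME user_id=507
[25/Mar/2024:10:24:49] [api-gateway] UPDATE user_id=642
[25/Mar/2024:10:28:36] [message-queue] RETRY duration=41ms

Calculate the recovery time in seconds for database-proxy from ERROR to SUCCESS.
215

To calculate recovery time:

1. Find ERROR event for database-proxy: 25/Mar/2024:10:08:00
2. Find next SUCCESS event for database-proxy: 25/Mar/2024:10:11:35
3. Recovery time: 25/Mar/2024:10:11:35 - 25/Mar/2024:10:08:00 = 215 seconds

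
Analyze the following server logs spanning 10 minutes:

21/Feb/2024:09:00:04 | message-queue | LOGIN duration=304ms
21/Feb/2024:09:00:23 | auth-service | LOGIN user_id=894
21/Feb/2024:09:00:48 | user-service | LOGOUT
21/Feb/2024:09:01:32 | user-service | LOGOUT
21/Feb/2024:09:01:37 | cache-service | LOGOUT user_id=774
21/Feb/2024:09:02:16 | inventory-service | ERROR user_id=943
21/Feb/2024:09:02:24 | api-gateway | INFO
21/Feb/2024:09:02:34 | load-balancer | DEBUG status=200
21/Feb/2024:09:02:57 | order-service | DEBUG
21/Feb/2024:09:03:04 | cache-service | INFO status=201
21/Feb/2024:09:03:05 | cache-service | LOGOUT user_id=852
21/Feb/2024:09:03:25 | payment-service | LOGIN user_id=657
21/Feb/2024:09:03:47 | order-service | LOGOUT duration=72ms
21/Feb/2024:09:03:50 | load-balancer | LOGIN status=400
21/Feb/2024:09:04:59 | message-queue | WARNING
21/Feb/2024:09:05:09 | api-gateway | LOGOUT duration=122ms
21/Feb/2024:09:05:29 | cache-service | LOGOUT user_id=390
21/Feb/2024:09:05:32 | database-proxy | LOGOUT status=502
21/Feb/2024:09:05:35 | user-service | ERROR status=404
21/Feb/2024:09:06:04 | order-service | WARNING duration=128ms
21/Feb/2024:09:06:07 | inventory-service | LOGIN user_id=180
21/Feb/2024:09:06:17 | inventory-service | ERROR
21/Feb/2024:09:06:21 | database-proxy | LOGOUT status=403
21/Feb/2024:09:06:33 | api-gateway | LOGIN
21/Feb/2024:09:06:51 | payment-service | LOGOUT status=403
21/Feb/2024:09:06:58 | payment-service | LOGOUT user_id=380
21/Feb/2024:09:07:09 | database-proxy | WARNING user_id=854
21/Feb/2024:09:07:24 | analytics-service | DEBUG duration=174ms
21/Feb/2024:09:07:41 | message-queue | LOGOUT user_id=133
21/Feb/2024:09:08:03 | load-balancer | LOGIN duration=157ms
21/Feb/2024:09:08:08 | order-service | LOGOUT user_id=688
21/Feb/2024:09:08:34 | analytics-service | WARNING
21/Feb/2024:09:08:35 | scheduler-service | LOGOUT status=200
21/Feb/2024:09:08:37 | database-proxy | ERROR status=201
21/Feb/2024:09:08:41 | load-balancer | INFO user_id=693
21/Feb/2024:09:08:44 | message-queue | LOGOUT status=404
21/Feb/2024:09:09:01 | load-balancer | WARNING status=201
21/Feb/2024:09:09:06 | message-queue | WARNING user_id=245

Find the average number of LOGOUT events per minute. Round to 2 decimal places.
1.5

To calculate the rate:

1. Count total LOGOUT events: 15
2. Total time period: 10 minutes
3. Rate = 15 / 10 = 1.5 events per minute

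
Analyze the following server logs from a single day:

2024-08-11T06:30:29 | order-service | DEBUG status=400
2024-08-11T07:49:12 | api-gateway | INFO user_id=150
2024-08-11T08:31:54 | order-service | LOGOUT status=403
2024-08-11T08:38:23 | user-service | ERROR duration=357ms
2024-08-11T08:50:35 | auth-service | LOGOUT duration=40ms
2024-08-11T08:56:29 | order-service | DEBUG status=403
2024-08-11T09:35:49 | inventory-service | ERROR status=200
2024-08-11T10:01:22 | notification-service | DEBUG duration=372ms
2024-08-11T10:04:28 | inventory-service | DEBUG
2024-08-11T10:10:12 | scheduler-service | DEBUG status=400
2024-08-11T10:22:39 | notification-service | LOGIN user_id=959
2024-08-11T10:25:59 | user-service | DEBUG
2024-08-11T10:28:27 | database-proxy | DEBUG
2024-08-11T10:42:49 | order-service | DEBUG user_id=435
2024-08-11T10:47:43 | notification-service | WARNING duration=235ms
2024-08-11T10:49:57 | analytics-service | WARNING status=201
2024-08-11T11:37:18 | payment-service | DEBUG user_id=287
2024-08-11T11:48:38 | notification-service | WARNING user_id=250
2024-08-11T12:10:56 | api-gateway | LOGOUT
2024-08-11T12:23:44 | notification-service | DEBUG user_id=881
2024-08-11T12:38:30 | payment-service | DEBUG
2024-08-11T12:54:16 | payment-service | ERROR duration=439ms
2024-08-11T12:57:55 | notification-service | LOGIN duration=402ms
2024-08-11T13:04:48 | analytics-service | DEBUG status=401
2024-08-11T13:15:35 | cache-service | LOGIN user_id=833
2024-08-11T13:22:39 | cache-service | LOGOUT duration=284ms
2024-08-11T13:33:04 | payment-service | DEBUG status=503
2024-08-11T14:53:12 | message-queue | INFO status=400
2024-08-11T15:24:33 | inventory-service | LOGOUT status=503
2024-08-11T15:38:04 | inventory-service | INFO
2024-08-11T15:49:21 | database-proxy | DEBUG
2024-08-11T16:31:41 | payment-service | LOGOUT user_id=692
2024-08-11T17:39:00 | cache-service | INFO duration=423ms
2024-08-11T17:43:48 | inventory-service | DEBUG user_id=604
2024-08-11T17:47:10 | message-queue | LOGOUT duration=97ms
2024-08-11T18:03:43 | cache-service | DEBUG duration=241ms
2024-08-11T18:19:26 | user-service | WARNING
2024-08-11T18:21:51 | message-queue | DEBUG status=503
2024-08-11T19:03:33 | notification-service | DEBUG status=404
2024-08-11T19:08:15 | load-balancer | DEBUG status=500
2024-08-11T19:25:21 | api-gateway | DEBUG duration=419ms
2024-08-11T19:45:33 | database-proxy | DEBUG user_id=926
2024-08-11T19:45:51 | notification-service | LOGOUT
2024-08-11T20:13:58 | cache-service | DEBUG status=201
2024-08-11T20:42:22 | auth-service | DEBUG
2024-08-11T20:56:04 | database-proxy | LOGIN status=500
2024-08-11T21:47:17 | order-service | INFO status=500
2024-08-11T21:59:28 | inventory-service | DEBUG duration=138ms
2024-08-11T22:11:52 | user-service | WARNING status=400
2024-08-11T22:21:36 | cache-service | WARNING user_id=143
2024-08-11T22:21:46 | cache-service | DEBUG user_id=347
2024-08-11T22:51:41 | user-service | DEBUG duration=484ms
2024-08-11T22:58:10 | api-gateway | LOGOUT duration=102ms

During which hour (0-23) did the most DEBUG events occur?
10

To find the peak hour:

1. Group all DEBUG events by hour
2. Count events in each hour
3. Find hour with maximum count
4. Peak hour: 10 (with 6 events)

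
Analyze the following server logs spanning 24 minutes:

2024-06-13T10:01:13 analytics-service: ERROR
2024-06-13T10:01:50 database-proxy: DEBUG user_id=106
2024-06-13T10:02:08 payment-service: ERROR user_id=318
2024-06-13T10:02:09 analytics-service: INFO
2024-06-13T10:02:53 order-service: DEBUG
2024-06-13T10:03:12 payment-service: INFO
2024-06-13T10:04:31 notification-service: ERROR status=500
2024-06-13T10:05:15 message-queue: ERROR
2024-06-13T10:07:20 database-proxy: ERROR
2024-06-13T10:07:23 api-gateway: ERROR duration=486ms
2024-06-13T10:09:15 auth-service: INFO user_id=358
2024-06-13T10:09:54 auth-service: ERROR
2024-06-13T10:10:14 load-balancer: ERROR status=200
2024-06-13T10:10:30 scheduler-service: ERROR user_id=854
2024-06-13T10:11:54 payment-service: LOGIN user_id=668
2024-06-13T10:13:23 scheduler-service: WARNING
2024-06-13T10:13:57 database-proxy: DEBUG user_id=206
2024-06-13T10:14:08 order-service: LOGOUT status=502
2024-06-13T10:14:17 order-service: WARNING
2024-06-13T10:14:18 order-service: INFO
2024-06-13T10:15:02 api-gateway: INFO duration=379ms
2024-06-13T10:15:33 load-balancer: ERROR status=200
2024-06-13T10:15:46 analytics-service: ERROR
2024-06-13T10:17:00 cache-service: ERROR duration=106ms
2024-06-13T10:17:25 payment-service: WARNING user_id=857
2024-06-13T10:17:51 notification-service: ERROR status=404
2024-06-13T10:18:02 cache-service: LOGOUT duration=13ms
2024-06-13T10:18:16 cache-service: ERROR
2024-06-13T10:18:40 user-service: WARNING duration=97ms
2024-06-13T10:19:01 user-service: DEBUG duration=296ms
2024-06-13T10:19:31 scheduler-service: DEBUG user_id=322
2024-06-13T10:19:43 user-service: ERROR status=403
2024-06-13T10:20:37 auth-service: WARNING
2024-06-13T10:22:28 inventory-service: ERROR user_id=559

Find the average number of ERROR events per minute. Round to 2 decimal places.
0.67

To calculate the rate:

1. Count total ERROR events: 16
2. Total time period: 24 minutes
3. Rate = 16 / 24 = 0.67 events per minute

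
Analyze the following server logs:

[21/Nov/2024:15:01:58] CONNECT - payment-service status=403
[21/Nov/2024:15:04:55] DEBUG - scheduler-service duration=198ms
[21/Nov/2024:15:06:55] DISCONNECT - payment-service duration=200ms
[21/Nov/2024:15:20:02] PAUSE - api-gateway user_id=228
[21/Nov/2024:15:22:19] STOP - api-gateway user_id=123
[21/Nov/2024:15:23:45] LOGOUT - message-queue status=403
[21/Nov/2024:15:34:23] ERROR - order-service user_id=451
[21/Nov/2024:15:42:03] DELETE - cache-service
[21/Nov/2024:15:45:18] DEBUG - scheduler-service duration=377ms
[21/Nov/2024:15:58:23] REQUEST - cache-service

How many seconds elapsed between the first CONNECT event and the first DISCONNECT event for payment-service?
297

To find the time between events:

1. Locate the first CONNECT event for payment-service: 21/Nov/2024:15:01:58
2. Locate the first DISCONNECT event for payment-service: 21/Nov/2024:15:06:55
3. Calculate the difference: 21/Nov/2024:15:06:55 - 21/Nov/2024:15:01:58 = 297 seconds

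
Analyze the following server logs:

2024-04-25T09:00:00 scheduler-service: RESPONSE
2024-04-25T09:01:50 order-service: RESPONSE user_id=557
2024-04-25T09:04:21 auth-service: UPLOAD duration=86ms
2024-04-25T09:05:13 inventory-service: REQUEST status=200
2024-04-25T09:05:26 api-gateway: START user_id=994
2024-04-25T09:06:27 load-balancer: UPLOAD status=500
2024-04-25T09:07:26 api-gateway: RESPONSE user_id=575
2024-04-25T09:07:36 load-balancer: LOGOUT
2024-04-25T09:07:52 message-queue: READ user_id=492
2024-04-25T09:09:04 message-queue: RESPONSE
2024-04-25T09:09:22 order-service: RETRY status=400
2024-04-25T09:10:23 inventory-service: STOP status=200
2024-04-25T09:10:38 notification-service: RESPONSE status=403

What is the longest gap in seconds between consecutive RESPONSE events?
336

To find the longest gap:

1. Extract all RESPONSE events in chronological order
2. Calculate time differences between consecutive events
3. Find the maximum difference
4. Longest gap: 336 seconds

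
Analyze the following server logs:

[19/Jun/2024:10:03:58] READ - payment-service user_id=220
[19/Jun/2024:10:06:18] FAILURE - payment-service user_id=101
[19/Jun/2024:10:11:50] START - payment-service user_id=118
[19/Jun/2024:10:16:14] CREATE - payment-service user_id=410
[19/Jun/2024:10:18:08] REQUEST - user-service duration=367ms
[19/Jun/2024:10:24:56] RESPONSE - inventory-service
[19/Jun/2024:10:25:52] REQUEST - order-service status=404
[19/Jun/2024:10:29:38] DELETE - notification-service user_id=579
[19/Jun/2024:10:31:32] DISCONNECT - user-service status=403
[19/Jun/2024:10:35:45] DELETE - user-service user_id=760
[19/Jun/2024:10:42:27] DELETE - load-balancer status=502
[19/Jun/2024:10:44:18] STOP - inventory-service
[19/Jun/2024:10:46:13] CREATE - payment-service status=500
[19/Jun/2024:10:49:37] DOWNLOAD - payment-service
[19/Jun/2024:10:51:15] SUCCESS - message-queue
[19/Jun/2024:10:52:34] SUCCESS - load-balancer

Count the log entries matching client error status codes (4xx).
2

To find matching entries:

1. Pattern to match: client error status codes (4xx)
2. Scan each log entry for the pattern
3. Count matches: 2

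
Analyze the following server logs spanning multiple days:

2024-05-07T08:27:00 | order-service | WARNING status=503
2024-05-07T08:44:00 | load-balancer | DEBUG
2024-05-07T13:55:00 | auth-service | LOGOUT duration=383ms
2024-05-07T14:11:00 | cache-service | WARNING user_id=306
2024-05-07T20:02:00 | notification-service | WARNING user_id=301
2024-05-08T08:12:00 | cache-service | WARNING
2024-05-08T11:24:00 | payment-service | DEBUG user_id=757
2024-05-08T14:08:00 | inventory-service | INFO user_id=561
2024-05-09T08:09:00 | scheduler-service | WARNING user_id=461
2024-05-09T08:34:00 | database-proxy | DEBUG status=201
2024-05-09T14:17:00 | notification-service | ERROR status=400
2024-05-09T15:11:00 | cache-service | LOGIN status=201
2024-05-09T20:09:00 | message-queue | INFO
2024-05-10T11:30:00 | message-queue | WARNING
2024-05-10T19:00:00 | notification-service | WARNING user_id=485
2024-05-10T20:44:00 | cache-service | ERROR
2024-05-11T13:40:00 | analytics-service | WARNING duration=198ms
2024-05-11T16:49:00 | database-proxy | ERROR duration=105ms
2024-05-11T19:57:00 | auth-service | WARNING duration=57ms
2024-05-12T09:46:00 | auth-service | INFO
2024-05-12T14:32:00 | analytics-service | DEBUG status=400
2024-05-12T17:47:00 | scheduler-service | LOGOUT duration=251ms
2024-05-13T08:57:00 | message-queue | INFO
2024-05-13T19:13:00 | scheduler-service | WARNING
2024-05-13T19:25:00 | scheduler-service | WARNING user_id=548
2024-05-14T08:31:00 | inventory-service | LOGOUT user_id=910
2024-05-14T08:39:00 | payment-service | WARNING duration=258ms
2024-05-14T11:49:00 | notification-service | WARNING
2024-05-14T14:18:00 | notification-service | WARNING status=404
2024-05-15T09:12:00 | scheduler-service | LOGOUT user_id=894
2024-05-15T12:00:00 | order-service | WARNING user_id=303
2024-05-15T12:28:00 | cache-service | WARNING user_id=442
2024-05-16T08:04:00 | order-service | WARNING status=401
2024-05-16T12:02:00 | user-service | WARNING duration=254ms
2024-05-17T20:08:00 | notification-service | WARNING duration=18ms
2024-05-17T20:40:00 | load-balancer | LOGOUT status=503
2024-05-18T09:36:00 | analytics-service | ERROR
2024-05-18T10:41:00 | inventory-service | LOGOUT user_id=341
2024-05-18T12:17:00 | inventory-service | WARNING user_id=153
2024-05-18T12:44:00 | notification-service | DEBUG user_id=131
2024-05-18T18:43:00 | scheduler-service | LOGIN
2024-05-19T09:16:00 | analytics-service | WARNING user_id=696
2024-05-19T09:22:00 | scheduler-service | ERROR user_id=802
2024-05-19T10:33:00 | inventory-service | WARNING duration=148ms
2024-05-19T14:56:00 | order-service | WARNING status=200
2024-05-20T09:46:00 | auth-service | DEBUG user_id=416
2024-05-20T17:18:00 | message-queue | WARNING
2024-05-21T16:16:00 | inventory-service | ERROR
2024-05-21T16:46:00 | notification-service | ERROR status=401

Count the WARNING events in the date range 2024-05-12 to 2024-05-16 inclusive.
9

To filter by date range:

1. Date range: 2024-05-12 through 2024-05-16, both dates inclusive
2. Filter for WARNING events whose date falls in this range
3. Count matching events: 9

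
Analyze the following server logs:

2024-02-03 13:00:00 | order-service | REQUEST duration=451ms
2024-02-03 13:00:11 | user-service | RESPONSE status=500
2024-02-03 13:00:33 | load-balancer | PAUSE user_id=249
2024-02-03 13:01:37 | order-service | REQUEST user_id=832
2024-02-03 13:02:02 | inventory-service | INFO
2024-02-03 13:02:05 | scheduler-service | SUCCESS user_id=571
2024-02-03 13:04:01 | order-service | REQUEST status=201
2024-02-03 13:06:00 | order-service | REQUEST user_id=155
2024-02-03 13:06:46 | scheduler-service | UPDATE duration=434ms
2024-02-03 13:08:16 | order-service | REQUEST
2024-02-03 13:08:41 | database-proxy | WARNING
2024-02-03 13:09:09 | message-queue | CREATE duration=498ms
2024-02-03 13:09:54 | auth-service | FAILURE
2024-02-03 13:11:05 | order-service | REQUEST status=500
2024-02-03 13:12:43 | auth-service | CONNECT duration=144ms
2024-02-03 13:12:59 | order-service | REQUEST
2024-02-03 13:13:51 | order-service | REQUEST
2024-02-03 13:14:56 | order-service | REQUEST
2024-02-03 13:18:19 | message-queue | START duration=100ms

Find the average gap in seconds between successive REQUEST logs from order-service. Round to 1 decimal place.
112.0

To calculate average interval:

1. Find all REQUEST events for order-service in order
2. Calculate time gaps between consecutive events
3. Compute mean of gaps: 896 / 8 = 112.0 seconds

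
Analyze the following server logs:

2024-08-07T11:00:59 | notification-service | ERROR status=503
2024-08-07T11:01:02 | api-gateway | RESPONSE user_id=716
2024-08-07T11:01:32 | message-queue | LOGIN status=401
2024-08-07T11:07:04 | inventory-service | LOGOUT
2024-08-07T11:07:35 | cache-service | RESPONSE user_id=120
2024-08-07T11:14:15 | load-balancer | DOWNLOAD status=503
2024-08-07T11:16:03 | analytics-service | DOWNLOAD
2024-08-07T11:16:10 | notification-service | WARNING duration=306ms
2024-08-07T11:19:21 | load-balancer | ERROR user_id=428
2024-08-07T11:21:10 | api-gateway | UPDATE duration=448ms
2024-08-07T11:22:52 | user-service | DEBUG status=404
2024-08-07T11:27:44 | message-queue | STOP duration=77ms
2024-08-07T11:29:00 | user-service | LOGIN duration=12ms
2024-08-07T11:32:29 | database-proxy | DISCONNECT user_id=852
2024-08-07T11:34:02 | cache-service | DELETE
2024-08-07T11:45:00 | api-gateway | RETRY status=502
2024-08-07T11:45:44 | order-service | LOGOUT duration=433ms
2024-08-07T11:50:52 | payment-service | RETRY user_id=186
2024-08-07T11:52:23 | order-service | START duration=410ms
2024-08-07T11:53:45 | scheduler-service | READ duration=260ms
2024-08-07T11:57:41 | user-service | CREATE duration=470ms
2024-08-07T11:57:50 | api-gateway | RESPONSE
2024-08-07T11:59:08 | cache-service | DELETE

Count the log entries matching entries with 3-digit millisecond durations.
6

To find matching entries:

1. Pattern to match: entries with 3-digit millisecond durations
2. Scan each log entry for the pattern
3. Count matches: 6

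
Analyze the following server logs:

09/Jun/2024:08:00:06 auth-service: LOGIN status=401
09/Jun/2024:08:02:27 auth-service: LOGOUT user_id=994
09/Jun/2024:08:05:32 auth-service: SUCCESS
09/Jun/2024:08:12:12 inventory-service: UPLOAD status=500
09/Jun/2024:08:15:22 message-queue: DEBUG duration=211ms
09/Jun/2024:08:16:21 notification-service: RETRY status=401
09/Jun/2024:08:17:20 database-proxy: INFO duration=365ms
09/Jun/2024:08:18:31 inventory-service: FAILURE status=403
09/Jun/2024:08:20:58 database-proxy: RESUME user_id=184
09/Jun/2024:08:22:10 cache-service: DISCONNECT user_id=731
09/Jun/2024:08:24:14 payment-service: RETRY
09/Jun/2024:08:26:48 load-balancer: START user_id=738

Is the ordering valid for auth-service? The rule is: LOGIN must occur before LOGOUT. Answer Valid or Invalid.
Valid

To validate ordering:

1. Required order: LOGIN → LOGOUT
2. Rule: LOGIN must occur before LOGOUT
3. Check actual order of events for auth-service
4. Result: Valid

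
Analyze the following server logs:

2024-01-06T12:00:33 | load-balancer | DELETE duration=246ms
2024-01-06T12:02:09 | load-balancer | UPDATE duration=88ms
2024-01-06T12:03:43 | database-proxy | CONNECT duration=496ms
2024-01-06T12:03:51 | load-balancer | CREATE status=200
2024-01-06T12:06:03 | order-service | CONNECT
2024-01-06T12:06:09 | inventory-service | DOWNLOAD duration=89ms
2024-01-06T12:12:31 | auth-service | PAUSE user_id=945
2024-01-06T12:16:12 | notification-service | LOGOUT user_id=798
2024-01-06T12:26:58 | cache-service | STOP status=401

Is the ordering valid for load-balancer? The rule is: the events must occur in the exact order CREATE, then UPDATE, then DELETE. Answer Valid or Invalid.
Invalid

To validate ordering:

1. Required order: CREATE → UPDATE → DELETE
2. Rule: the events must occur in the exact order CREATE, then UPDATE, then DELETE
3. Check actual order of events for load-balancer
4. Result: Invalid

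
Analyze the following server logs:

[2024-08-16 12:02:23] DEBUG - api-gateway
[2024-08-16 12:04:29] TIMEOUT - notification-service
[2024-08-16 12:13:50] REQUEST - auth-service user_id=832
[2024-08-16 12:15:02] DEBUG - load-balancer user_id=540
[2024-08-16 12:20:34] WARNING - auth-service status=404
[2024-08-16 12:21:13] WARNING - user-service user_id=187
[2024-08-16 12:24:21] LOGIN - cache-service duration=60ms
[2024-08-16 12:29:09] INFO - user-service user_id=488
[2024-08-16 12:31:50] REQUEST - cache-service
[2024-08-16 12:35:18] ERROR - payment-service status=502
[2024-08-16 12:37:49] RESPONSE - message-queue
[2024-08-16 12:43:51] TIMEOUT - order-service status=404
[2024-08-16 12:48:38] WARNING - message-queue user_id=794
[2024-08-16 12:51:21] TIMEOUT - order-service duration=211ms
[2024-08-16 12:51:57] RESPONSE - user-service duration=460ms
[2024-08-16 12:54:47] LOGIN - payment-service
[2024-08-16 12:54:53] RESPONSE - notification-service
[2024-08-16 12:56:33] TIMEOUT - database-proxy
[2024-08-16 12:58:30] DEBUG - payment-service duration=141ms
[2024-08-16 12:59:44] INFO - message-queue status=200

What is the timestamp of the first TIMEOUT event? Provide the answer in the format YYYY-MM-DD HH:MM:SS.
2024-08-16 12:04:29

To find the first event:

1. Filter for all TIMEOUT events
2. Sort by timestamp
3. Select the first one
4. Timestamp: 2024-08-16 12:04:29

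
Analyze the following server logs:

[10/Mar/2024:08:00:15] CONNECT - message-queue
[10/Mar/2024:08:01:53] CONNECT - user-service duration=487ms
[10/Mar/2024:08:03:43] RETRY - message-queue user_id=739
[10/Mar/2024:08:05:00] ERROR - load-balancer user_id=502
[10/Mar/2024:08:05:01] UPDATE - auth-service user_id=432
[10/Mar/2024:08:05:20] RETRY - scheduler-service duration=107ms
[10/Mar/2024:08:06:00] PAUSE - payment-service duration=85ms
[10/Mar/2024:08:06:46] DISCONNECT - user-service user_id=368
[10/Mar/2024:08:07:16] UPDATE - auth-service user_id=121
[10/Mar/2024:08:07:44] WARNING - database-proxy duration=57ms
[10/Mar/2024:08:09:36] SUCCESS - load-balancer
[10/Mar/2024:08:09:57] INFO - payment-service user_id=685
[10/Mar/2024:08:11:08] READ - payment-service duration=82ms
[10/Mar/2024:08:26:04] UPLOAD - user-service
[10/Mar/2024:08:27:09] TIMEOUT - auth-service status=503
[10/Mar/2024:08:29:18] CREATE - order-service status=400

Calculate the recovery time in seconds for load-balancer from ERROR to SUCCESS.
276

To calculate recovery time:

1. Find ERROR event for load-balancer: 10/Mar/2024:08:05:00
2. Find next SUCCESS event for load-balancer: 10/Mar/2024:08:09:36
3. Recovery time: 10/Mar/2024:08:09:36 - 10/Mar/2024:08:05:00 = 276 seconds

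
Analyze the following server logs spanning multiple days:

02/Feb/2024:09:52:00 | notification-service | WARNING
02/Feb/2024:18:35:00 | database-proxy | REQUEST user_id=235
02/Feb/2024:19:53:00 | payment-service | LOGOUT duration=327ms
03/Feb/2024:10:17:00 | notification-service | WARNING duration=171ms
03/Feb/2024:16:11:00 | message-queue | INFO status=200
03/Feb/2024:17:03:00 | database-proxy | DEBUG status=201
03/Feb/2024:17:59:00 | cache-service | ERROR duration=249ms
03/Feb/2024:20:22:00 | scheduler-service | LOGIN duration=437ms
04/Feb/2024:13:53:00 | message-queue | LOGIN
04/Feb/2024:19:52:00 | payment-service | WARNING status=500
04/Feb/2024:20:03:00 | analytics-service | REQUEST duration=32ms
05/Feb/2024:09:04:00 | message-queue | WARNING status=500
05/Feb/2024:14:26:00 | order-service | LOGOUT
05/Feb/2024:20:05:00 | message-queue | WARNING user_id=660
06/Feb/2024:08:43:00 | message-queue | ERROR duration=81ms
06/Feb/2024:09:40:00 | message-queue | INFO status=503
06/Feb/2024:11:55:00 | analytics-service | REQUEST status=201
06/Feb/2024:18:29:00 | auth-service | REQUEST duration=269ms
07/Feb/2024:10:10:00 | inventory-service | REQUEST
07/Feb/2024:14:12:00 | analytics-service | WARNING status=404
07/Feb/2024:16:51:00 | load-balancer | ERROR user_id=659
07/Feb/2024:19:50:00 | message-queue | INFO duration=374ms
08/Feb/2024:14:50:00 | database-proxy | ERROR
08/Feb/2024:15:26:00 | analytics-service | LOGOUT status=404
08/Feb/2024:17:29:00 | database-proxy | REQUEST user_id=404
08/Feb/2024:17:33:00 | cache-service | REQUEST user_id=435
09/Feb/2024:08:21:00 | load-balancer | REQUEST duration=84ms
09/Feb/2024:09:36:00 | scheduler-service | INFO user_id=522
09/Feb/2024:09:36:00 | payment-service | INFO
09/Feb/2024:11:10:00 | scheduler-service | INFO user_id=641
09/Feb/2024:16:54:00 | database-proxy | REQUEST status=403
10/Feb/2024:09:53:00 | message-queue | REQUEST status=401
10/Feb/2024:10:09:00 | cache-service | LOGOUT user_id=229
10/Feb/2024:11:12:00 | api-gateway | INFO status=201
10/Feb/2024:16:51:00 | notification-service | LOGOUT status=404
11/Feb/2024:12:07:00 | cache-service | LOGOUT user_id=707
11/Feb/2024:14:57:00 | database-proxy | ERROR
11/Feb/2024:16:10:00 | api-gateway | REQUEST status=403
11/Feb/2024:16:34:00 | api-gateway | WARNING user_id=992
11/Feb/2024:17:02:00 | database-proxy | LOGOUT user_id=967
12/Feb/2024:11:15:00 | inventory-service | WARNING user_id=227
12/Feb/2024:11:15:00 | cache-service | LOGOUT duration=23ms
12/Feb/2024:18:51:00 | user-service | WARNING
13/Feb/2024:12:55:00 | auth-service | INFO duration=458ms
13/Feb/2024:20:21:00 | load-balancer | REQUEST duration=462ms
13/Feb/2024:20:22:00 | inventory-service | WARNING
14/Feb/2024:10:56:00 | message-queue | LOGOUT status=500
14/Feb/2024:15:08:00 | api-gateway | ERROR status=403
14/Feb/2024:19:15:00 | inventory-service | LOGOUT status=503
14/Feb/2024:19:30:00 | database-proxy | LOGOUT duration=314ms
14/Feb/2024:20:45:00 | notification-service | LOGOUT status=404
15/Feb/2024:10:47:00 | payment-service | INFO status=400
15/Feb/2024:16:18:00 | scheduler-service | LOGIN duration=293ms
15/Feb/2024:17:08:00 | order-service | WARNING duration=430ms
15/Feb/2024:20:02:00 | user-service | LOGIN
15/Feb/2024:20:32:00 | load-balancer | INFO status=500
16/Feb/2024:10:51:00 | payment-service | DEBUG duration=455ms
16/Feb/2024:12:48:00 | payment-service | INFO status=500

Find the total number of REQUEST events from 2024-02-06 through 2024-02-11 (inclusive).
9

To filter by date range:

1. Date range: 2024-02-06 through 2024-02-11, both dates inclusive
2. Filter for REQUEST events whose date falls in this range
3. Count matching events: 9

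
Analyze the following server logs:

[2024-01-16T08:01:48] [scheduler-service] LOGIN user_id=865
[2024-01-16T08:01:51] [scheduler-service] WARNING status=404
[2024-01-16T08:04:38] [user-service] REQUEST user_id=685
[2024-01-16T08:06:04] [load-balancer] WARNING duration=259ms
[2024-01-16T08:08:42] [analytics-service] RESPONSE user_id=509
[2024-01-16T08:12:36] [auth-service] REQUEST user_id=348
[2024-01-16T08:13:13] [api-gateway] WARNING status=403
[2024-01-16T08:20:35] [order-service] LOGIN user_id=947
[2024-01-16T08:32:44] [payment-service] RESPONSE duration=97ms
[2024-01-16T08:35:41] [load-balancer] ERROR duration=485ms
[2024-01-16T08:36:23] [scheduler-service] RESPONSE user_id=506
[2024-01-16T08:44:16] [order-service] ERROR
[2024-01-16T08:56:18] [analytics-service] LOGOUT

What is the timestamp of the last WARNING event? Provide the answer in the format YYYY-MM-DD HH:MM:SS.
2024-01-16 08:13:13

To find the last event:

1. Filter for all WARNING events
2. Sort by timestamp
3. Select the last one
4. Timestamp: 2024-01-16 08:13:13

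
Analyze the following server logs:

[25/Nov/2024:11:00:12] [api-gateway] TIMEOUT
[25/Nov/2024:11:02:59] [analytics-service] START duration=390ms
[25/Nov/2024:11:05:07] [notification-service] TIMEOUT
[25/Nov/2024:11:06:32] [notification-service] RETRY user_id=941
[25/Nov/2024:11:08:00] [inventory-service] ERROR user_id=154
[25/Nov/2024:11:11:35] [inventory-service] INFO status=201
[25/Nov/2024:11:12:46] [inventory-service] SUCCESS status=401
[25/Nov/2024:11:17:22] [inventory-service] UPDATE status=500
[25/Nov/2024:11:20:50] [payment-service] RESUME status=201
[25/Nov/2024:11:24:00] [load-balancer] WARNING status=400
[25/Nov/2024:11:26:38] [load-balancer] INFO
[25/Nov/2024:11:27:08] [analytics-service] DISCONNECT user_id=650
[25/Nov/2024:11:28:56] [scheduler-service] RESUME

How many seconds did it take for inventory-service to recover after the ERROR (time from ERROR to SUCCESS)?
286

To calculate recovery time:

1. Find ERROR event for inventory-service: 25/Nov/2024:11:08:00
2. Find next SUCCESS event for inventory-service: 25/Nov/2024:11:12:46
3. Recovery time: 25/Nov/2024:11:12:46 - 25/Nov/2024:11:08:00 = 286 seconds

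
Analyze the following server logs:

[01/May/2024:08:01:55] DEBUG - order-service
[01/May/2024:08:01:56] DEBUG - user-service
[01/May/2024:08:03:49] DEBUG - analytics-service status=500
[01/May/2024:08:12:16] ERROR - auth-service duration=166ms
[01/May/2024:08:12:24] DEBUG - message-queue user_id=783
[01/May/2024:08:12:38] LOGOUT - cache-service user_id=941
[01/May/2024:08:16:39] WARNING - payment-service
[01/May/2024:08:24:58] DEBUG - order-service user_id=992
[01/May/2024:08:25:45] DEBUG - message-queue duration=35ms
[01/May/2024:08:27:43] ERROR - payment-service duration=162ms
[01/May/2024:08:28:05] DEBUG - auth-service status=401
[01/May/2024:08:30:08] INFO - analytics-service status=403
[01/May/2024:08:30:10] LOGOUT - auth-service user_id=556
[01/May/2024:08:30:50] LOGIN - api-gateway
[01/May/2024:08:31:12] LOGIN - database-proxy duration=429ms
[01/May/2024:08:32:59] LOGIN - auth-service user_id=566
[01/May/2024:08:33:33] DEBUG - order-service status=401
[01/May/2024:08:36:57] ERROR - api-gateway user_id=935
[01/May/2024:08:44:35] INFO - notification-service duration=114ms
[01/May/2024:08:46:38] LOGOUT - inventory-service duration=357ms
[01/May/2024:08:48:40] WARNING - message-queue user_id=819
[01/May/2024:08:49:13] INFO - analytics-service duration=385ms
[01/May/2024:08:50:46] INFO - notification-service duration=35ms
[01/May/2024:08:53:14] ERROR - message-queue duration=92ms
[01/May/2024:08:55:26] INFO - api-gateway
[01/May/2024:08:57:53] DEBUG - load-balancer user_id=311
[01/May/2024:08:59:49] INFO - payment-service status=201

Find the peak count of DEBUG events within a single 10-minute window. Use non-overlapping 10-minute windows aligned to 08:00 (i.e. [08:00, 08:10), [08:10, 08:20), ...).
3

To find the burst window:

1. Divide the log period into non-overlapping 10-minute windows starting at 08:00
2. Count DEBUG events in each window
3. Find the window with maximum count
4. Maximum events in a window: 3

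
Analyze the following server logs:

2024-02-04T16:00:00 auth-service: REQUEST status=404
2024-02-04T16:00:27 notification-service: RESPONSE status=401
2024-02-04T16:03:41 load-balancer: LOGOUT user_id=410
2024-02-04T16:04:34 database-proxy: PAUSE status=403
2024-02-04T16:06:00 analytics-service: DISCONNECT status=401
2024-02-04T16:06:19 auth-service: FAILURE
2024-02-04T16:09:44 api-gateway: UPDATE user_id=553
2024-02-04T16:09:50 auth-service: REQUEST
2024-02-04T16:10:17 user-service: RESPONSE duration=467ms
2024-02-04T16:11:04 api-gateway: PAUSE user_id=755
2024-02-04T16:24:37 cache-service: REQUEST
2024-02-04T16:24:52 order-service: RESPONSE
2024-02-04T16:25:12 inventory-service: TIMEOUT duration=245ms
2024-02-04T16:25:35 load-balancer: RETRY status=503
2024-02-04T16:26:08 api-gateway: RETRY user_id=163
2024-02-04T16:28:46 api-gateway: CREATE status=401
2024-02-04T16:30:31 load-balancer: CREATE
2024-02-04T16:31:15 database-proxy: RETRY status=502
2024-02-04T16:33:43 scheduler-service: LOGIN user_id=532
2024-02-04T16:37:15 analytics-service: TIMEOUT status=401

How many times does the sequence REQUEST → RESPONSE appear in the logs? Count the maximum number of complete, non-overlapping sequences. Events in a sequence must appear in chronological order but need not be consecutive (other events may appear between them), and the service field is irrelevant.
3

To count sequences:

1. Look for pattern: REQUEST → RESPONSE
2. Greedily scan the log in chronological order, matching each sequence element in turn (ignoring service)
3. Each time the full pattern completes, increment the count and restart matching from the next event
4. Complete non-overlapping sequences found: 3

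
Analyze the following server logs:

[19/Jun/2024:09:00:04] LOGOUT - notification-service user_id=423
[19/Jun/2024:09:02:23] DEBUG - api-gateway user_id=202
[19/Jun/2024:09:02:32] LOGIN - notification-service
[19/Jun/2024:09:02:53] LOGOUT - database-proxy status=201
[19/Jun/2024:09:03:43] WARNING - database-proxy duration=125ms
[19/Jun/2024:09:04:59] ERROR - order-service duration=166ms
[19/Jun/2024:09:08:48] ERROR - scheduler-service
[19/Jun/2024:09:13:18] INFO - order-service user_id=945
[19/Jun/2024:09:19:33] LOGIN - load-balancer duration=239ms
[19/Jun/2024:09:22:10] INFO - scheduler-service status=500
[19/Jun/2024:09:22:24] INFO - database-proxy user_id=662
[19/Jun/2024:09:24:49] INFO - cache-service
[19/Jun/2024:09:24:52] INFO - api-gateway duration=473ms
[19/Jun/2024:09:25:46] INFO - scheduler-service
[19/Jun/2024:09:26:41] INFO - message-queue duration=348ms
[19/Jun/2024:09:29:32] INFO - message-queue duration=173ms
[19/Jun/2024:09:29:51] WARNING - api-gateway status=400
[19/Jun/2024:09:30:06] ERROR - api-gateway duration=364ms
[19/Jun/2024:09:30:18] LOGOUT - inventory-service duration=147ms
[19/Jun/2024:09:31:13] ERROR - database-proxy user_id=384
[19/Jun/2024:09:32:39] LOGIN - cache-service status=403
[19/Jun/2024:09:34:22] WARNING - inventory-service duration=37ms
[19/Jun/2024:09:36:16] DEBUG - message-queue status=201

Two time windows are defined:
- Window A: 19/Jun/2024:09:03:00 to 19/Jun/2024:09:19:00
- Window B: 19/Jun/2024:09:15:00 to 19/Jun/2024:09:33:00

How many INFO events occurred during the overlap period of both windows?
0

To find overlap events:

1. Window A: 19/Jun/2024:09:03:00 to 19/Jun/2024:09:19:00
2. Window B: 19/Jun/2024:09:15:00 to 19/Jun/2024:09:33:00
3. Overlap period: 19/Jun/2024:09:15:00 to 19/Jun/2024:09:19:00
4. Count INFO events in overlap: 0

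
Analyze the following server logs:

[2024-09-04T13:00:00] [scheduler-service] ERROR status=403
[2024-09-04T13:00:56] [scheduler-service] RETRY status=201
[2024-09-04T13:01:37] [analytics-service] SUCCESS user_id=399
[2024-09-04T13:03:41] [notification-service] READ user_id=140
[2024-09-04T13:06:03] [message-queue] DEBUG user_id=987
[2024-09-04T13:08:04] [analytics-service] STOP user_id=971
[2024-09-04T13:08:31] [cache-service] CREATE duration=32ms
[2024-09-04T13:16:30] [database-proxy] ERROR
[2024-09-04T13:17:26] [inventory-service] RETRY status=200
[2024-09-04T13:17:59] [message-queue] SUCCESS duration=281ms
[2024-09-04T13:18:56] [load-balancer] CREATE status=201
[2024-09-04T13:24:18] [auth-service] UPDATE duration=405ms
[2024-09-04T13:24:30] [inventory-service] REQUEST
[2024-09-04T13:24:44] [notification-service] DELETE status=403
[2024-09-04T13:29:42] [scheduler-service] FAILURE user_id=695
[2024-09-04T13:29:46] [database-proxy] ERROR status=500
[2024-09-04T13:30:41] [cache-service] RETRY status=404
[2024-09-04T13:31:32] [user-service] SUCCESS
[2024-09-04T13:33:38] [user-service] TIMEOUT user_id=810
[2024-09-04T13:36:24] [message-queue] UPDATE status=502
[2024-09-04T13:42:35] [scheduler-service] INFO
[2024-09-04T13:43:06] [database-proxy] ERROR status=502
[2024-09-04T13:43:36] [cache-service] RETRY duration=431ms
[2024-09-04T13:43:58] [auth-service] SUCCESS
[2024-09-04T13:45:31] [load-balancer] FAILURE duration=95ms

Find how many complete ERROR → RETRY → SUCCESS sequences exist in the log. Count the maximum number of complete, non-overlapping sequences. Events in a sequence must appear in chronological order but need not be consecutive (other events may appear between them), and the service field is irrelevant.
4

To count sequences:

1. Look for pattern: ERROR → RETRY → SUCCESS
2. Greedily scan the log in chronological order, matching each sequence element in turn (ignoring service)
3. Each time the full pattern completes, increment the count and restart matching from the next event
4. Complete non-overlapping sequences found: 4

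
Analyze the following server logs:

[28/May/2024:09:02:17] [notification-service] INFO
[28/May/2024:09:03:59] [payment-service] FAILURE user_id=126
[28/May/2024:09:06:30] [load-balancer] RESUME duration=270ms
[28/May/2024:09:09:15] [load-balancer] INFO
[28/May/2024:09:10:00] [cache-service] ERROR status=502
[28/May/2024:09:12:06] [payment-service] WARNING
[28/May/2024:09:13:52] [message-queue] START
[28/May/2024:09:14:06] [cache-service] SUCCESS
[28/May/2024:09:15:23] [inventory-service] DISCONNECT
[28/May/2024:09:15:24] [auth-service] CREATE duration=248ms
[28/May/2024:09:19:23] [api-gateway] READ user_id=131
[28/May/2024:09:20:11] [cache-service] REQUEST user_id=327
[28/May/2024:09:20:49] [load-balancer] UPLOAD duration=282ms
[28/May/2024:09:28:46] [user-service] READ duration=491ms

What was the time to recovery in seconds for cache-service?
246

To calculate recovery time:

1. Find ERROR event for cache-service: 28/May/2024:09:10:00
2. Find next SUCCESS event for cache-service: 28/May/2024:09:14:06
3. Recovery time: 28/May/2024:09:14:06 - 28/May/2024:09:10:00 = 246 seconds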